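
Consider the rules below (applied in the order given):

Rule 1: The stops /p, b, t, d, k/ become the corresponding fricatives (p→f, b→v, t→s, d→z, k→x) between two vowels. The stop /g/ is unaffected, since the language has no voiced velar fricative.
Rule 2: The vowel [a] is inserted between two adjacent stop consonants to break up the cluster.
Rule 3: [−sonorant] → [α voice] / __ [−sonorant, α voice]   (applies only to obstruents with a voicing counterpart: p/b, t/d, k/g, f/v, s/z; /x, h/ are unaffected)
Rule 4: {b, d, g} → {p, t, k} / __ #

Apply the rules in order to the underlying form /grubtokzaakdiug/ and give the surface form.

Rule 1 (intervocalic spirantization): no segment meets the environment; /grubtokzaakdiug/ is unchanged.
Rule 2 (stop-cluster a-epenthesis): /b/ and /t/ form a stop–stop cluster, so [a] is inserted between them. /k/ and /d/ form a stop–stop cluster, so [a] is inserted between them. /grubtokzaakdiug/ → grubatokzaakadiug.
Rule 3 (regressive voicing assimilation): /k/ precedes the voiced obstruent /z/, so it voices to [g] by assimilation. /grubatokzaakadiug/ → grubatogzaakadiug.
Rule 4 (final devoicing): /g/ is a voiced stop in word-final position, so it devoices to [k]. /grubatogzaakadiug/ → grubatogzaakadiuk.

grubatogzaakadiuk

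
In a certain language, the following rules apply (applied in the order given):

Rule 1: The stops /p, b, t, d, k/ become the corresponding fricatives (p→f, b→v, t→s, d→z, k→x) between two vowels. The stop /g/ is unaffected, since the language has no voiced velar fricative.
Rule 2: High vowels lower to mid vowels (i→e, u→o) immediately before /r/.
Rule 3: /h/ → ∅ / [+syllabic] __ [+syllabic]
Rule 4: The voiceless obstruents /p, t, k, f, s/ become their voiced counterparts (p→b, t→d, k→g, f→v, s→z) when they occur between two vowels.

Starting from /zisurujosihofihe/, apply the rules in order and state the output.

Rule 1 (intervocalic spirantization): no segment meets the environment; /zisurujosihofihe/ is unchanged.
Rule 2 (pre-rhotic lowering): /u/ is a high vowel immediately before /r/, so it lowers to [o]. /zisurujosihofihe/ → zisorujosihofihe.
Rule 3 (intervocalic h-deletion): /h/ occurs between vowels /i/ and /o/, so it deletes. /h/ occurs between vowels /i/ and /e/, so it deletes. /zisorujosihofihe/ → zisorujosiofie.
Rule 4 (intervocalic voicing): /s/ is a voiceless obstruent between vowels /i/ and /o/, so it voices to [z]. /s/ is a voiceless obstruent between vowels /o/ and /i/, so it voices to [z]. /f/ is a voiceless obstruent between vowels /o/ and /i/, so it voices to [v]. /zisorujosiofie/ → zizorujoziovie.

zizorujoziovie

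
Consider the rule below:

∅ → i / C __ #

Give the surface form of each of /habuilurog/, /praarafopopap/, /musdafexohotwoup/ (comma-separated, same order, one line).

habuilurogi, praarafopopapi, musdafexohotwoupi

/habuilurog/: the form ends in the consonant /g/, so [i] is inserted word-finally. → [habuilurogi].
/praarafopopap/: the form ends in the consonant /p/, so [i] is inserted word-finally. → [praarafopopapi].
/musdafexohotwoup/: the form ends in the consonant /p/, so [i] is inserted word-finally. → [musdafexohotwoupi].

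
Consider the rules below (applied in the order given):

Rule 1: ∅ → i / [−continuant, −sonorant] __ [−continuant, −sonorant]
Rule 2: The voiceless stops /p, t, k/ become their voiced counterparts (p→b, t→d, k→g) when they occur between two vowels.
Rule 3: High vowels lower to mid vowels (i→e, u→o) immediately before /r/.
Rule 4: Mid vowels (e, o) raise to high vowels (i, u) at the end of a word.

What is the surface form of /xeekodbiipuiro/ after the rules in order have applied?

Rule 1 (stop-cluster i-epenthesis): /d/ and /b/ form a stop–stop cluster, so [i] is inserted between them. /xeekodbiipuiro/ → xeekodibiipuiro.
Rule 2 (intervocalic voicing): /k/ is a voiceless stop between vowels /e/ and /o/, so it voices to [g]. /p/ is a voiceless stop between vowels /i/ and /u/, so it voices to [b]. /xeekodibiipuiro/ → xeegodibiibuiro.
Rule 3 (pre-rhotic lowering): /i/ is a high vowel immediately before /r/, so it lowers to [e]. /xeegodibiibuiro/ → xeegodibiibuero.
Rule 4 (final vowel raising): /o/ is a mid vowel in word-final position, so it raises to [u]. /xeegodibiibuero/ → xeegodibiibueru.

xeegodibiibueru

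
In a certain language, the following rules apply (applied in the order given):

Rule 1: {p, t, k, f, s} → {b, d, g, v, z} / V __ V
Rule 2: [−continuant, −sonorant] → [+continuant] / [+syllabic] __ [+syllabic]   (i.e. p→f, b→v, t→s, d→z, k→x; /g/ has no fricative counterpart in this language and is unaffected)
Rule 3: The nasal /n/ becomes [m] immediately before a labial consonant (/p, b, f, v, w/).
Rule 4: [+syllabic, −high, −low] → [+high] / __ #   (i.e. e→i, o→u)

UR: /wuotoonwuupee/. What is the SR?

Rule 1 (intervocalic voicing): /t/ is a voiceless obstruent between vowels /o/ and /o/, so it voices to [d]. /p/ is a voiceless obstruent between vowels /u/ and /e/, so it voices to [b]. /wuotoonwuupee/ → wuodoonwuubee.
Rule 2 (intervocalic spirantization): /d/ is a stop between vowels /o/ and /o/, so it spirantizes to the fricative [z]. /b/ is a stop between vowels /u/ and /e/, so it spirantizes to the fricative [v]. /wuodoonwuubee/ → wuozoonwuuvee.
Rule 3 (nasal place assimilation): /n/ precedes the labial consonant /w/, so it assimilates in place to [m]. /wuozoonwuuvee/ → wuozoomwuuvee.
Rule 4 (final vowel raising): /e/ is a mid vowel in word-final position, so it raises to [i]. /wuozoomwuuvee/ → wuozoomwuuvei.

wuozoomwuuvei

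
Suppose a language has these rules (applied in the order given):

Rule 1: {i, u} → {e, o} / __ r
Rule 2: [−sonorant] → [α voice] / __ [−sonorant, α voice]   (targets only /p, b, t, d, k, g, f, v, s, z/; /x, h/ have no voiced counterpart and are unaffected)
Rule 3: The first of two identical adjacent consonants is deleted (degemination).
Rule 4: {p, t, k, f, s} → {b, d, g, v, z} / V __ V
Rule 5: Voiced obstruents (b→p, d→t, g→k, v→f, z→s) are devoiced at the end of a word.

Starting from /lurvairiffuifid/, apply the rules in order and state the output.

Rule 1 (pre-rhotic lowering): /u/ is a high vowel immediately before /r/, so it lowers to [o]. /i/ is a high vowel immediately before /r/, so it lowers to [e]. /lurvairiffuifid/ → lorvaeriffuifid.
Rule 2 (regressive voicing assimilation): no segment meets the environment; /lorvaeriffuifid/ is unchanged.
Rule 3 (degemination): /ff/ is a geminate; the first /f/ deletes. /lorvaeriffuifid/ → lorvaerifuifid.
Rule 4 (intervocalic voicing): /f/ is a voiceless obstruent between vowels /i/ and /u/, so it voices to [v]. /f/ is a voiceless obstruent between vowels /i/ and /i/, so it voices to [v]. /lorvaerifuifid/ → lorvaerivuivid.
Rule 5 (final devoicing): /d/ is a voiced obstruent in word-final position, so it devoices to [t]. /lorvaerivuivid/ → lorvaerivuivit.

lorvaerivuivit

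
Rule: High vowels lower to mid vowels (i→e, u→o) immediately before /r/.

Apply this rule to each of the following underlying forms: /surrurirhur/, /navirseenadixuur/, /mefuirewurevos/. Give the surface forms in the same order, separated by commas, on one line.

sorrorerhor, naverseenadixuor, mefuereworevos

/surrurirhur/: /u/ is a high vowel immediately before /r/, so it lowers to [o]. /u/ is a high vowel immediately before /r/, so it lowers to [o]. /i/ is a high vowel immediately before /r/, so it lowers to [e]. /u/ is a high vowel immediately before /r/, so it lowers to [o]. → [sorrorerhor].
/navirseenadixuur/: /i/ is a high vowel immediately before /r/, so it lowers to [e]. /u/ is a high vowel immediately before /r/, so it lowers to [o]. → [naverseenadixuor].
/mefuirewurevos/: /i/ is a high vowel immediately before /r/, so it lowers to [e]. /u/ is a high vowel immediately before /r/, so it lowers to [o]. → [mefuereworevos].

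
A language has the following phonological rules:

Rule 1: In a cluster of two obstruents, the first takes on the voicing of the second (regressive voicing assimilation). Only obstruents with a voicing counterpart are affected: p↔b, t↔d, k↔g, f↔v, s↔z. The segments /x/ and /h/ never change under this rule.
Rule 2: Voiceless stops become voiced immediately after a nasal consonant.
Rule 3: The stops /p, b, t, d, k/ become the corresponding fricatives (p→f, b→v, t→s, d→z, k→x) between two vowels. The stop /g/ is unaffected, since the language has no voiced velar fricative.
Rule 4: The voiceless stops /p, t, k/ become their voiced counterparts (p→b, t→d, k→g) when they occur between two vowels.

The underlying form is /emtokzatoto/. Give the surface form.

Rule 1 (regressive voicing assimilation): /k/ precedes the voiced obstruent /z/, so it voices to [g] by assimilation. /emtokzatoto/ → emtogzatoto.
Rule 2 (post-nasal voicing): /t/ is a voiceless stop immediately after the nasal /m/, so it voices to [d]. /emtogzatoto/ → emdogzatoto.
Rule 3 (intervocalic spirantization): /t/ is a stop between vowels /a/ and /o/, so it spirantizes to the fricative [s]. /t/ is a stop between vowels /o/ and /o/, so it spirantizes to the fricative [s]. /emdogzatoto/ → emdogzasoso.
Rule 4 (intervocalic voicing): no segment meets the environment; /emdogzasoso/ is unchanged.

emdogzasoso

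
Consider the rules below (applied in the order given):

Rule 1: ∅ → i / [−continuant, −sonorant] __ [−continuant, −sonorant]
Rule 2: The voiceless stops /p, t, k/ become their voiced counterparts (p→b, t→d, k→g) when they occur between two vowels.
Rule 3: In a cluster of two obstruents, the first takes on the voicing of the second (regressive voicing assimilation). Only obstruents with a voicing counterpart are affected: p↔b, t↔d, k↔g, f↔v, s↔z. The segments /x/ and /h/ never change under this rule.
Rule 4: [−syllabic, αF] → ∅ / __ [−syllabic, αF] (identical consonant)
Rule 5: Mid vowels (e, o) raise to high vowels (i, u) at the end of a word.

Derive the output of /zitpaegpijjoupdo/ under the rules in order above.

Rule 1 (stop-cluster i-epenthesis): /t/ and /p/ form a stop–stop cluster, so [i] is inserted between them. /g/ and /p/ form a stop–stop cluster, so [i] is inserted between them. /p/ and /d/ form a stop–stop cluster, so [i] is inserted between them. /zitpaegpijjoupdo/ → zitipaegipijjoupido.
Rule 2 (intervocalic voicing): /t/ is a voiceless stop between vowels /i/ and /i/, so it voices to [d]. /p/ is a voiceless stop between vowels /i/ and /a/, so it voices to [b]. /p/ is a voiceless stop between vowels /i/ and /i/, so it voices to [b]. /p/ is a voiceless stop between vowels /u/ and /i/, so it voices to [b]. /zitipaegipijjoupido/ → zidibaegibijjoubido.
Rule 3 (regressive voicing assimilation): no segment meets the environment; /zidibaegibijjoubido/ is unchanged.
Rule 4 (degemination): /jj/ is a geminate; the first /j/ deletes. /zidibaegibijjoubido/ → zidibaegibijoubido.
Rule 5 (final vowel raising): /o/ is a mid vowel in word-final position, so it raises to [u]. /zidibaegibijoubido/ → zidibaegibijoubidu.

zidibaegibijoubidu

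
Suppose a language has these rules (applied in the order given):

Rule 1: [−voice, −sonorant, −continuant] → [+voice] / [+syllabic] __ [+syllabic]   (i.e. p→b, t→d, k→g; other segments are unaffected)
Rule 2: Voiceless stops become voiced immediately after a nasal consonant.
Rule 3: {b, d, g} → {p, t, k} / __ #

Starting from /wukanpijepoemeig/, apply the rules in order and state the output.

Rule 1 (intervocalic voicing): /k/ is a voiceless stop between vowels /u/ and /a/, so it voices to [g]. /p/ is a voiceless stop between vowels /e/ and /o/, so it voices to [b]. /wukanpijepoemeig/ → wuganpijeboemeig.
Rule 2 (post-nasal voicing): /p/ is a voiceless stop immediately after the nasal /n/, so it voices to [b]. /wuganpijeboemeig/ → wuganbijeboemeig.
Rule 3 (final devoicing): /g/ is a voiced stop in word-final position, so it devoices to [k]. /wuganbijeboemeig/ → wuganbijeboemeik.

wuganbijeboemeik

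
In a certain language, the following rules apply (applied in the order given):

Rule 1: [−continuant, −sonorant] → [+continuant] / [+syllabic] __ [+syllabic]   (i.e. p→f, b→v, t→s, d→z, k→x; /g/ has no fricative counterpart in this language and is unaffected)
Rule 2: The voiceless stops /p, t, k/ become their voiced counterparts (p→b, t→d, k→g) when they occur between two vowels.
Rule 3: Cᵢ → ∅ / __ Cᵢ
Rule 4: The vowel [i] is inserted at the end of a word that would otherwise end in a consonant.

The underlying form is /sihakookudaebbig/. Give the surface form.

sihaxooxuzaebigi

Rule 1 (intervocalic spirantization): /k/ is a stop between vowels /a/ and /o/, so it spirantizes to the fricative [x]. /k/ is a stop between vowels /o/ and /u/, so it spirantizes to the fricative [x]. /d/ is a stop between vowels /u/ and /a/, so it spirantizes to the fricative [z]. /sihakookudaebbig/ → sihaxooxuzaebbig.
Rule 2 (intervocalic voicing): no segment meets the environment; /sihaxooxuzaebbig/ is unchanged.
Rule 3 (degemination): /bb/ is a geminate; the first /b/ deletes. /sihaxooxuzaebbig/ → sihaxooxuzaebig.
Rule 4 (final i-epenthesis): the form ends in the consonant /g/, so [i] is inserted word-finally. /sihaxooxuzaebig/ → sihaxooxuzaebigi.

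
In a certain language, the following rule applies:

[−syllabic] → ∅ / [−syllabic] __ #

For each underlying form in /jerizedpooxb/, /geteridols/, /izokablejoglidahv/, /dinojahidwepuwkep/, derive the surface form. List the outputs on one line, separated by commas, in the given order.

/jerizedpooxb/: /b/ is the second consonant of a word-final cluster /xb/, so it deletes. → [jerizedpoox].
/geteridols/: /s/ is the second consonant of a word-final cluster /ls/, so it deletes. → [geteridol].
/izokablejoglidahv/: /v/ is the second consonant of a word-final cluster /hv/, so it deletes. → [izokablejoglidah].
/dinojahidwepuwkep/: the rule's environment is not met; surfaces unchanged as [dinojahidwepuwkep].

jerizedpoox, geteridol, izokablejoglidah, dinojahidwepuwkep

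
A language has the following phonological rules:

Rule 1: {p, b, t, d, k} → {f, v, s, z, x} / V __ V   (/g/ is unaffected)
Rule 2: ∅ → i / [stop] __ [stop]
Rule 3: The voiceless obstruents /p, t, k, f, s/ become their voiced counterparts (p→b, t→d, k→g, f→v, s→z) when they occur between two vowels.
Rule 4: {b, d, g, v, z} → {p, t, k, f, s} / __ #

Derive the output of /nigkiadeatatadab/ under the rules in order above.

nigigiazeazazazap

Rule 1 (intervocalic spirantization): /d/ is a stop between vowels /a/ and /e/, so it spirantizes to the fricative [z]. /t/ is a stop between vowels /a/ and /a/, so it spirantizes to the fricative [s]. /t/ is a stop between vowels /a/ and /a/, so it spirantizes to the fricative [s]. /d/ is a stop between vowels /a/ and /a/, so it spirantizes to the fricative [z]. /nigkiadeatatadab/ → nigkiazeasasazab.
Rule 2 (stop-cluster i-epenthesis): /g/ and /k/ form a stop–stop cluster, so [i] is inserted between them. /nigkiazeasasazab/ → nigikiazeasasazab.
Rule 3 (intervocalic voicing): /k/ is a voiceless obstruent between vowels /i/ and /i/, so it voices to [g]. /s/ is a voiceless obstruent between vowels /a/ and /a/, so it voices to [z]. /s/ is a voiceless obstruent between vowels /a/ and /a/, so it voices to [z]. /nigikiazeasasazab/ → nigigiazeazazazab.
Rule 4 (final devoicing): /b/ is a voiced obstruent in word-final position, so it devoices to [p]. /nigigiazeazazazab/ → nigigiazeazazazap.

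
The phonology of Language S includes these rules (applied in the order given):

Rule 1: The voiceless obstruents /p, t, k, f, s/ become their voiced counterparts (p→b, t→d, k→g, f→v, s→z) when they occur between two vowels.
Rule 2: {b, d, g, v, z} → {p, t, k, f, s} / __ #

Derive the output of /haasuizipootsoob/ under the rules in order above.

haazuizibootsoop

Rule 1 (intervocalic voicing): /s/ is a voiceless obstruent between vowels /a/ and /u/, so it voices to [z]. /p/ is a voiceless obstruent between vowels /i/ and /o/, so it voices to [b]. /haasuizipootsoob/ → haazuizibootsoob.
Rule 2 (final devoicing): /b/ is a voiced obstruent in word-final position, so it devoices to [p]. /haazuizibootsoob/ → haazuizibootsoop.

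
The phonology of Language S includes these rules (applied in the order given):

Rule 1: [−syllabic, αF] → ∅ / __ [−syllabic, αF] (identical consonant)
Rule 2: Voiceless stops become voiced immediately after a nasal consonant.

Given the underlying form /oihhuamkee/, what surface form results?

Rule 1 (degemination): /hh/ is a geminate; the first /h/ deletes. /oihhuamkee/ → oihuamkee.
Rule 2 (post-nasal voicing): /k/ is a voiceless stop immediately after the nasal /m/, so it voices to [g]. /oihuamkee/ → oihuamgee.

oihuamgee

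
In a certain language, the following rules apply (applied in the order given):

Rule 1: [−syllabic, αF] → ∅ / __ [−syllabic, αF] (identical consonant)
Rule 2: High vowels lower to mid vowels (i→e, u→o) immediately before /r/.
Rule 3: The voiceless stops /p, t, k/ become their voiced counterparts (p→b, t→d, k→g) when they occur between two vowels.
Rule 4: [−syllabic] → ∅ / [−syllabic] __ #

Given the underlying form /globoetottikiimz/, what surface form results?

globoedodigiim

Rule 1 (degemination): /tt/ is a geminate; the first /t/ deletes. /globoetottikiimz/ → globoetotikiimz.
Rule 2 (pre-rhotic lowering): no segment meets the environment; /globoetotikiimz/ is unchanged.
Rule 3 (intervocalic voicing): /t/ is a voiceless stop between vowels /e/ and /o/, so it voices to [d]. /t/ is a voiceless stop between vowels /o/ and /i/, so it voices to [d]. /k/ is a voiceless stop between vowels /i/ and /i/, so it voices to [g]. /globoetotikiimz/ → globoedodigiimz.
Rule 4 (final cluster simplification): /z/ is the second consonant of a word-final cluster /mz/, so it deletes. /globoedodigiimz/ → globoedodigiim.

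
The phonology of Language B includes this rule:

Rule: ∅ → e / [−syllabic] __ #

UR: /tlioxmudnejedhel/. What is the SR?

the form ends in the consonant /l/, so [e] is inserted word-finally.
Surface form: [tlioxmudnejedhele].

tlioxmudnejedhele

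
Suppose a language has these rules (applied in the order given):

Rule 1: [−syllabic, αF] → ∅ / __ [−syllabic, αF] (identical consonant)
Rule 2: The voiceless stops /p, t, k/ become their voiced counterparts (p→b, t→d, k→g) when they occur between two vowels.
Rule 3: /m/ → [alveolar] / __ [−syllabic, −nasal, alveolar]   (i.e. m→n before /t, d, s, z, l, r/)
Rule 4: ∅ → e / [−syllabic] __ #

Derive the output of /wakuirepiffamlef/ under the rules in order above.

Rule 1 (degemination): /ff/ is a geminate; the first /f/ deletes. /wakuirepiffamlef/ → wakuirepifamlef.
Rule 2 (intervocalic voicing): /k/ is a voiceless stop between vowels /a/ and /u/, so it voices to [g]. /p/ is a voiceless stop between vowels /e/ and /i/, so it voices to [b]. /wakuirepifamlef/ → waguirebifamlef.
Rule 3 (nasal place assimilation): /m/ precedes the alveolar consonant /l/, so it assimilates in place to [n]. /waguirebifamlef/ → waguirebifanlef.
Rule 4 (final e-epenthesis): the form ends in the consonant /f/, so [e] is inserted word-finally. /waguirebifanlef/ → waguirebifanlefe.

waguirebifanlefe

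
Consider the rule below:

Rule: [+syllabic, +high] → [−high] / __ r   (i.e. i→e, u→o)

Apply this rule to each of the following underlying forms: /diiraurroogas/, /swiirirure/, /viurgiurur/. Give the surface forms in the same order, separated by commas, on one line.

dieraorroogas, swiererore, viorgioror

/diiraurroogas/: /i/ is a high vowel immediately before /r/, so it lowers to [e]. /u/ is a high vowel immediately before /r/, so it lowers to [o]. → [dieraorroogas].
/swiirirure/: /i/ is a high vowel immediately before /r/, so it lowers to [e]. /i/ is a high vowel immediately before /r/, so it lowers to [e]. /u/ is a high vowel immediately before /r/, so it lowers to [o]. → [swiererore].
/viurgiurur/: /u/ is a high vowel immediately before /r/, so it lowers to [o]. /u/ is a high vowel immediately before /r/, so it lowers to [o]. /u/ is a high vowel immediately before /r/, so it lowers to [o]. → [viorgioror].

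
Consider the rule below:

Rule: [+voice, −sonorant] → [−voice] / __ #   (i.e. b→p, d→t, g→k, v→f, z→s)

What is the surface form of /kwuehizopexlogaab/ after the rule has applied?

Scanning /kwuehizopexlogaab/: /z/ at position 7 is not in the conditioning environment; /g/ at position 14 is not in the conditioning environment; /b/ is a voiced obstruent in word-final position, so it devoices to [p].
Result: [kwuehizopexlogaap].

kwuehizopexlogaap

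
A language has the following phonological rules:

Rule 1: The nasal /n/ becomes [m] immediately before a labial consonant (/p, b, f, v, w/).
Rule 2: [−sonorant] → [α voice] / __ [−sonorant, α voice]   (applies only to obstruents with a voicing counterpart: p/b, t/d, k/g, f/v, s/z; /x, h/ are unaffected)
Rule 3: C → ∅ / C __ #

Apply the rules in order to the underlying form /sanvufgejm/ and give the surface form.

samvuvgej

Rule 1 (nasal place assimilation): /n/ precedes the labial consonant /v/, so it assimilates in place to [m]. /sanvufgejm/ → samvufgejm.
Rule 2 (regressive voicing assimilation): /f/ precedes the voiced obstruent /g/, so it voices to [v] by assimilation. /samvufgejm/ → samvuvgejm.
Rule 3 (final cluster simplification): /m/ is the second consonant of a word-final cluster /jm/, so it deletes. /samvuvgejm/ → samvuvgej.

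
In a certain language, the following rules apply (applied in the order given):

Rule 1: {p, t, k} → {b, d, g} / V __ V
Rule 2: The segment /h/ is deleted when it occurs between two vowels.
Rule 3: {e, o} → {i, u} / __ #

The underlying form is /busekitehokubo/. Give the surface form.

Rule 1 (intervocalic voicing): /k/ is a voiceless stop between vowels /e/ and /i/, so it voices to [g]. /t/ is a voiceless stop between vowels /i/ and /e/, so it voices to [d]. /k/ is a voiceless stop between vowels /o/ and /u/, so it voices to [g]. /busekitehokubo/ → busegidehogubo.
Rule 2 (intervocalic h-deletion): /h/ occurs between vowels /e/ and /o/, so it deletes. /busegidehogubo/ → busegideogubo.
Rule 3 (final vowel raising): /o/ is a mid vowel in word-final position, so it raises to [u]. /busegideogubo/ → busegideogubu.

busegideogubu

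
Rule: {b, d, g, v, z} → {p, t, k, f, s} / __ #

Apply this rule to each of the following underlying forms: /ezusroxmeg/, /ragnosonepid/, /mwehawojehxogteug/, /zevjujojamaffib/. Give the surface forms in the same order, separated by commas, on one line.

ezusroxmek, ragnosonepit, mwehawojehxogteuk, zevjujojamaffip

/ezusroxmeg/: /g/ is a voiced obstruent in word-final position, so it devoices to [k]. → [ezusroxmek].
/ragnosonepid/: /d/ is a voiced obstruent in word-final position, so it devoices to [t]. → [ragnosonepit].
/mwehawojehxogteug/: /g/ is a voiced obstruent in word-final position, so it devoices to [k]. → [mwehawojehxogteuk].
/zevjujojamaffib/: /b/ is a voiced obstruent in word-final position, so it devoices to [p]. → [zevjujojamaffip].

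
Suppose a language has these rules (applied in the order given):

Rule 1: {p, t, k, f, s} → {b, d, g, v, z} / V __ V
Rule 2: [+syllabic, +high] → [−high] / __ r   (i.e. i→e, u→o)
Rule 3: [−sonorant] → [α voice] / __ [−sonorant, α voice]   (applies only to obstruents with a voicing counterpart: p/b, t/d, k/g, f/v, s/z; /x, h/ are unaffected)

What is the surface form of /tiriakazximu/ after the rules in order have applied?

teriagasximu

Rule 1 (intervocalic voicing): /k/ is a voiceless obstruent between vowels /a/ and /a/, so it voices to [g]. /tiriakazximu/ → tiriagazximu.
Rule 2 (pre-rhotic lowering): /i/ is a high vowel immediately before /r/, so it lowers to [e]. /tiriagazximu/ → teriagazximu.
Rule 3 (regressive voicing assimilation): /z/ precedes the voiceless obstruent /x/, so it devoices to [s] by assimilation. /teriagazximu/ → teriagasximu.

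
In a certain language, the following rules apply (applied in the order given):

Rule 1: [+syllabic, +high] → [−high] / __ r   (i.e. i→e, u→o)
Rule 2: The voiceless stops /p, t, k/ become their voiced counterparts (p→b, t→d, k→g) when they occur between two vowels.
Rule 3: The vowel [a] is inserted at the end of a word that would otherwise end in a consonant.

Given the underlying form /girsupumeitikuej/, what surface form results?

gersubumeidigueja

Rule 1 (pre-rhotic lowering): /i/ is a high vowel immediately before /r/, so it lowers to [e]. /girsupumeitikuej/ → gersupumeitikuej.
Rule 2 (intervocalic voicing): /p/ is a voiceless stop between vowels /u/ and /u/, so it voices to [b]. /t/ is a voiceless stop between vowels /i/ and /i/, so it voices to [d]. /k/ is a voiceless stop between vowels /i/ and /u/, so it voices to [g]. /gersupumeitikuej/ → gersubumeidiguej.
Rule 3 (final a-epenthesis): the form ends in the consonant /j/, so [a] is inserted word-finally. /gersubumeidiguej/ → gersubumeidigueja.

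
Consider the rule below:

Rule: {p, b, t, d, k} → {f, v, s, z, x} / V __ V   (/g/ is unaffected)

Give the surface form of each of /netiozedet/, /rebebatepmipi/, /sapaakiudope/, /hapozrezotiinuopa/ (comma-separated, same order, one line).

/netiozedet/: /t/ is a stop between vowels /e/ and /i/, so it spirantizes to the fricative [s]. /d/ is a stop between vowels /e/ and /e/, so it spirantizes to the fricative [z]. → [nesiozezet].
/rebebatepmipi/: /b/ is a stop between vowels /e/ and /e/, so it spirantizes to the fricative [v]. /b/ is a stop between vowels /e/ and /a/, so it spirantizes to the fricative [v]. /t/ is a stop between vowels /a/ and /e/, so it spirantizes to the fricative [s]. /p/ is a stop between vowels /i/ and /i/, so it spirantizes to the fricative [f]. → [revevasepmifi].
/sapaakiudope/: /p/ is a stop between vowels /a/ and /a/, so it spirantizes to the fricative [f]. /k/ is a stop between vowels /a/ and /i/, so it spirantizes to the fricative [x]. /d/ is a stop between vowels /u/ and /o/, so it spirantizes to the fricative [z]. /p/ is a stop between vowels /o/ and /e/, so it spirantizes to the fricative [f]. → [safaaxiuzofe].
/hapozrezotiinuopa/: /p/ is a stop between vowels /a/ and /o/, so it spirantizes to the fricative [f]. /t/ is a stop between vowels /o/ and /i/, so it spirantizes to the fricative [s]. /p/ is a stop between vowels /o/ and /a/, so it spirantizes to the fricative [f]. → [hafozrezosiinuofa].

nesiozezet, revevasepmifi, safaaxiuzofe, hafozrezosiinuofa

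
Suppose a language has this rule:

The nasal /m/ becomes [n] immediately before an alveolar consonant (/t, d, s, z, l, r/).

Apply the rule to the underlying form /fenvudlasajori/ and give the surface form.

No segment of /fenvudlasajori/ meets the structural description of the rule, so the form surfaces unchanged.

fenvudlasajori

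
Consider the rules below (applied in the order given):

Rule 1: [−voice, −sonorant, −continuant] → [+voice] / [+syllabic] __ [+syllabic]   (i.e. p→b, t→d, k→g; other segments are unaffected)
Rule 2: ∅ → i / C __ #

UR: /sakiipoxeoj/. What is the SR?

Rule 1 (intervocalic voicing): /k/ is a voiceless stop between vowels /a/ and /i/, so it voices to [g]. /p/ is a voiceless stop between vowels /i/ and /o/, so it voices to [b]. /sakiipoxeoj/ → sagiiboxeoj.
Rule 2 (final i-epenthesis): the form ends in the consonant /j/, so [i] is inserted word-finally. /sagiiboxeoj/ → sagiiboxeoji.

sagiiboxeoji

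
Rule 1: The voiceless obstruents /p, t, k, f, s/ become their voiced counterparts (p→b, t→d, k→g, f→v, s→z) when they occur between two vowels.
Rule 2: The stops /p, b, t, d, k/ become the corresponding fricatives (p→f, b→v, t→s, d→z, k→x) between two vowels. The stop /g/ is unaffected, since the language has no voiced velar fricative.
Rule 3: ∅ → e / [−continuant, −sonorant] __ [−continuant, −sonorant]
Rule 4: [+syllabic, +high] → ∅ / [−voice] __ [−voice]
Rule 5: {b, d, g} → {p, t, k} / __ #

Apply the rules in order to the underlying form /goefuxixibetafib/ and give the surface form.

Rule 1 (intervocalic voicing): /f/ is a voiceless obstruent between vowels /e/ and /u/, so it voices to [v]. /t/ is a voiceless obstruent between vowels /e/ and /a/, so it voices to [d]. /f/ is a voiceless obstruent between vowels /a/ and /i/, so it voices to [v]. /goefuxixibetafib/ → goevuxixibedavib.
Rule 2 (intervocalic spirantization): /b/ is a stop between vowels /i/ and /e/, so it spirantizes to the fricative [v]. /d/ is a stop between vowels /e/ and /a/, so it spirantizes to the fricative [z]. /goevuxixibedavib/ → goevuxixivezavib.
Rule 3 (stop-cluster e-epenthesis): no segment meets the environment; /goevuxixivezavib/ is unchanged.
Rule 4 (high vowel syncope): /i/ is a high vowel flanked by voiceless consonants /x/ and /x/, so it deletes. /goevuxixivezavib/ → goevuxxivezavib.
Rule 5 (final devoicing): /b/ is a voiced stop in word-final position, so it devoices to [p]. /goevuxxivezavib/ → goevuxxivezavip.

goevuxxivezavip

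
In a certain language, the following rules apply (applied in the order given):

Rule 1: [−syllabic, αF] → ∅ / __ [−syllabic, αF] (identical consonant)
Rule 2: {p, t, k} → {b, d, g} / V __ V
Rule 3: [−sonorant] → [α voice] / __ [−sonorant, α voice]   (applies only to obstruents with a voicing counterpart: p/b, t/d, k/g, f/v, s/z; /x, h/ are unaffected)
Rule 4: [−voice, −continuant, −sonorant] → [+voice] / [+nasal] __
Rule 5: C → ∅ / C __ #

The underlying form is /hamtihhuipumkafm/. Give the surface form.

hamdihuibumgaf

Rule 1 (degemination): /hh/ is a geminate; the first /h/ deletes. /hamtihhuipumkafm/ → hamtihuipumkafm.
Rule 2 (intervocalic voicing): /p/ is a voiceless stop between vowels /i/ and /u/, so it voices to [b]. /hamtihuipumkafm/ → hamtihuibumkafm.
Rule 3 (regressive voicing assimilation): no segment meets the environment; /hamtihuibumkafm/ is unchanged.
Rule 4 (post-nasal voicing): /t/ is a voiceless stop immediately after the nasal /m/, so it voices to [d]. /k/ is a voiceless stop immediately after the nasal /m/, so it voices to [g]. /hamtihuibumkafm/ → hamdihuibumgafm.
Rule 5 (final cluster simplification): /m/ is the second consonant of a word-final cluster /fm/, so it deletes. /hamdihuibumgafm/ → hamdihuibumgaf.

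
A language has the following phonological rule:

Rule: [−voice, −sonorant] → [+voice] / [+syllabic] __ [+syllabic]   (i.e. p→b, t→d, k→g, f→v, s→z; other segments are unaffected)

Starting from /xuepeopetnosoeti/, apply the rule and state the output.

xuebeobetnozoedi

Scanning /xuepeopetnosoeti/: /p/ is a voiceless obstruent between vowels /e/ and /e/, so it voices to [b]; /p/ is a voiceless obstruent between vowels /o/ and /e/, so it voices to [b]; /t/ at position 9 is not in the conditioning environment; /s/ is a voiceless obstruent between vowels /o/ and /o/, so it voices to [z]; /t/ is a voiceless obstruent between vowels /e/ and /i/, so it voices to [d].
Result: [xuebeobetnozoedi].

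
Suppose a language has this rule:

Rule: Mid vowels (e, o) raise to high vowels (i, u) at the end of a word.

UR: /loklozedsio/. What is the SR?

loklozedsiu

/o/ is a mid vowel in word-final position, so it raises to [u].
Surface form: [loklozedsiu].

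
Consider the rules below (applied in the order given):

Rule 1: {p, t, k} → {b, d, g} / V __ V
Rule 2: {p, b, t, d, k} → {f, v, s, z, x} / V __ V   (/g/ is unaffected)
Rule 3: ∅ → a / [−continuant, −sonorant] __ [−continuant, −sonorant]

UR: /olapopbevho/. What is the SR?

olavopabevho

Rule 1 (intervocalic voicing): /p/ is a voiceless stop between vowels /a/ and /o/, so it voices to [b]. /olapopbevho/ → olabopbevho.
Rule 2 (intervocalic spirantization): /b/ is a stop between vowels /a/ and /o/, so it spirantizes to the fricative [v]. /olabopbevho/ → olavopbevho.
Rule 3 (stop-cluster a-epenthesis): /p/ and /b/ form a stop–stop cluster, so [a] is inserted between them. /olavopbevho/ → olavopabevho.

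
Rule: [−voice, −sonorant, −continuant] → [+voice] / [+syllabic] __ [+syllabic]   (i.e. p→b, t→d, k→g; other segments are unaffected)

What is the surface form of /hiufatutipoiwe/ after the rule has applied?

hiufadudiboiwe

/t/ is a voiceless stop between vowels /a/ and /u/, so it voices to [d].
/t/ is a voiceless stop between vowels /u/ and /i/, so it voices to [d].
/p/ is a voiceless stop between vowels /i/ and /o/, so it voices to [b].
Surface form: [hiufadudiboiwe].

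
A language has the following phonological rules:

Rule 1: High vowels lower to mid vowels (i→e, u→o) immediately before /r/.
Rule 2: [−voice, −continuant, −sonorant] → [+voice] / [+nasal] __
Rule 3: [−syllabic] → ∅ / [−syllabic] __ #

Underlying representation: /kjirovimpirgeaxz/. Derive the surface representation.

Rule 1 (pre-rhotic lowering): /i/ is a high vowel immediately before /r/, so it lowers to [e]. /i/ is a high vowel immediately before /r/, so it lowers to [e]. /kjirovimpirgeaxz/ → kjerovimpergeaxz.
Rule 2 (post-nasal voicing): /p/ is a voiceless stop immediately after the nasal /m/, so it voices to [b]. /kjerovimpergeaxz/ → kjerovimbergeaxz.
Rule 3 (final cluster simplification): /z/ is the second consonant of a word-final cluster /xz/, so it deletes. /kjerovimbergeaxz/ → kjerovimbergeax.

kjerovimbergeax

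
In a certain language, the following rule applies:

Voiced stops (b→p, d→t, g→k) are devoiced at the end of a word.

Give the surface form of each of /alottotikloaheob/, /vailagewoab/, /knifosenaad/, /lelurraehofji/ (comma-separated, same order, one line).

/alottotikloaheob/: /b/ is a voiced stop in word-final position, so it devoices to [p]. → [alottotikloaheop].
/vailagewoab/: /b/ is a voiced stop in word-final position, so it devoices to [p]. → [vailagewoap].
/knifosenaad/: /d/ is a voiced stop in word-final position, so it devoices to [t]. → [knifosenaat].
/lelurraehofji/: the rule's environment is not met; surfaces unchanged as [lelurraehofji].

alottotikloaheop, vailagewoap, knifosenaat, lelurraehofji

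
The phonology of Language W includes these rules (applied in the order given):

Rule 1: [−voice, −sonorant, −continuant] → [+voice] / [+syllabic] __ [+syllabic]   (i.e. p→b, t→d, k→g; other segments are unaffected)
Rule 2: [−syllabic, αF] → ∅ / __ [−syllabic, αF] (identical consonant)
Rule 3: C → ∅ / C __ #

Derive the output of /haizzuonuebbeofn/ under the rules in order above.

Rule 1 (intervocalic voicing): no segment meets the environment; /haizzuonuebbeofn/ is unchanged.
Rule 2 (degemination): /zz/ is a geminate; the first /z/ deletes. /bb/ is a geminate; the first /b/ deletes. /haizzuonuebbeofn/ → haizuonuebeofn.
Rule 3 (final cluster simplification): /n/ is the second consonant of a word-final cluster /fn/, so it deletes. /haizuonuebeofn/ → haizuonuebeof.

haizuonuebeof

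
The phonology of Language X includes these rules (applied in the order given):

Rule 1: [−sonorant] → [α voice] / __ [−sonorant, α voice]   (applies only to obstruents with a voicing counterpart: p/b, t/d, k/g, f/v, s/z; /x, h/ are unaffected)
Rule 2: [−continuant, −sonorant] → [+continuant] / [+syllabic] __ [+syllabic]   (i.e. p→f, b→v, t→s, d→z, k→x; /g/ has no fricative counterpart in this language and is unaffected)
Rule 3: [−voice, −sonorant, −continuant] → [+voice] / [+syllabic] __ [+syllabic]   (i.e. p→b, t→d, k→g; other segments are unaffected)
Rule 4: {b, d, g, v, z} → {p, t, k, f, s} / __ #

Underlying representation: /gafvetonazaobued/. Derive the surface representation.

gavvesonazaovuet

Rule 1 (regressive voicing assimilation): /f/ precedes the voiced obstruent /v/, so it voices to [v] by assimilation. /gafvetonazaobued/ → gavvetonazaobued.
Rule 2 (intervocalic spirantization): /t/ is a stop between vowels /e/ and /o/, so it spirantizes to the fricative [s]. /b/ is a stop between vowels /o/ and /u/, so it spirantizes to the fricative [v]. /gavvetonazaobued/ → gavvesonazaovued.
Rule 3 (intervocalic voicing): no segment meets the environment; /gavvesonazaovued/ is unchanged.
Rule 4 (final devoicing): /d/ is a voiced obstruent in word-final position, so it devoices to [t]. /gavvesonazaovued/ → gavvesonazaovuet.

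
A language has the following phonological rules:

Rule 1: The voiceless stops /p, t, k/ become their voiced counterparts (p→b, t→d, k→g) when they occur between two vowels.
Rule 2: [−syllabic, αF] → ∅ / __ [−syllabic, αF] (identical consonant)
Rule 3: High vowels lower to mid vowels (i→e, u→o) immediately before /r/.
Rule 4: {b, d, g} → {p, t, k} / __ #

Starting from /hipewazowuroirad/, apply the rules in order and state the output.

hibewazoworoerat

Rule 1 (intervocalic voicing): /p/ is a voiceless stop between vowels /i/ and /e/, so it voices to [b]. /hipewazowuroirad/ → hibewazowuroirad.
Rule 2 (degemination): no segment meets the environment; /hibewazowuroirad/ is unchanged.
Rule 3 (pre-rhotic lowering): /u/ is a high vowel immediately before /r/, so it lowers to [o]. /i/ is a high vowel immediately before /r/, so it lowers to [e]. /hibewazowuroirad/ → hibewazoworoerad.
Rule 4 (final devoicing): /d/ is a voiced stop in word-final position, so it devoices to [t]. /hibewazoworoerad/ → hibewazoworoerat.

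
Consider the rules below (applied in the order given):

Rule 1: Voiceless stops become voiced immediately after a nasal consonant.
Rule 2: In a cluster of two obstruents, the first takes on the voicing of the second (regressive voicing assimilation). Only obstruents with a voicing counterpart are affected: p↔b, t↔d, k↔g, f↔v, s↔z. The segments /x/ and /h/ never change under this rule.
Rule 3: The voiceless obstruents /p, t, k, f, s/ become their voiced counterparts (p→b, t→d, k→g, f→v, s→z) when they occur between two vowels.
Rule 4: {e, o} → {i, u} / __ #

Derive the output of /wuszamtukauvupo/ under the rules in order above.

wuzzamdugauvubu

Rule 1 (post-nasal voicing): /t/ is a voiceless stop immediately after the nasal /m/, so it voices to [d]. /wuszamtukauvupo/ → wuszamdukauvupo.
Rule 2 (regressive voicing assimilation): /s/ precedes the voiced obstruent /z/, so it voices to [z] by assimilation. /wuszamdukauvupo/ → wuzzamdukauvupo.
Rule 3 (intervocalic voicing): /k/ is a voiceless obstruent between vowels /u/ and /a/, so it voices to [g]. /p/ is a voiceless obstruent between vowels /u/ and /o/, so it voices to [b]. /wuzzamdukauvupo/ → wuzzamdugauvubo.
Rule 4 (final vowel raising): /o/ is a mid vowel in word-final position, so it raises to [u]. /wuzzamdugauvubo/ → wuzzamdugauvubu.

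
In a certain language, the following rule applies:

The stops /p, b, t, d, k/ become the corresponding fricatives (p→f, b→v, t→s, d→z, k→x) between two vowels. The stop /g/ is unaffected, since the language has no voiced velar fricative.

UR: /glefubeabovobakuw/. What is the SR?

glefuveavovovaxuw

/b/ is a stop between vowels /u/ and /e/, so it spirantizes to the fricative [v].
/b/ is a stop between vowels /a/ and /o/, so it spirantizes to the fricative [v].
/b/ is a stop between vowels /o/ and /a/, so it spirantizes to the fricative [v].
/k/ is a stop between vowels /a/ and /u/, so it spirantizes to the fricative [x].
Surface form: [glefuveavovovaxuw].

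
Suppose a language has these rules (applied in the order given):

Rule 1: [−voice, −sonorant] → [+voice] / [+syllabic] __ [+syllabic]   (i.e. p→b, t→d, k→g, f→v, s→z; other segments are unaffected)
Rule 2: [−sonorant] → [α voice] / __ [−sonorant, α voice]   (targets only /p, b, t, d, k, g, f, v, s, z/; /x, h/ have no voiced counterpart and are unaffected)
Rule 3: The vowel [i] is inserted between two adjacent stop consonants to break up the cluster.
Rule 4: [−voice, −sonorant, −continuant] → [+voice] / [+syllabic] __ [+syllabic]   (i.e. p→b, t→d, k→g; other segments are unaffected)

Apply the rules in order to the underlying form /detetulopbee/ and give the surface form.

Rule 1 (intervocalic voicing): /t/ is a voiceless obstruent between vowels /e/ and /e/, so it voices to [d]. /t/ is a voiceless obstruent between vowels /e/ and /u/, so it voices to [d]. /detetulopbee/ → dededulopbee.
Rule 2 (regressive voicing assimilation): /p/ precedes the voiced obstruent /b/, so it voices to [b] by assimilation. /dededulopbee/ → dededulobbee.
Rule 3 (stop-cluster i-epenthesis): /b/ and /b/ form a stop–stop cluster, so [i] is inserted between them. /dededulobbee/ → dededulobibee.
Rule 4 (intervocalic voicing): no segment meets the environment; /dededulobibee/ is unchanged.

dededulobibee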